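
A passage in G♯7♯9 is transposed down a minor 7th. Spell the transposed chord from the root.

G# down a minor 7th → A#. New chord: A# dominant seventh sharp nine.
Root: A#
Major 3rd (3rd): C##
Perfect 5th (5th): E#
Minor 7th (7th): G#
Augmented 9th (9th): B##

A#, C##, E#, G#, B##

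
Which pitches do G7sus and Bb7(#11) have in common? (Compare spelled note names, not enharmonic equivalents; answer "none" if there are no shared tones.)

D, F

G7sus: G C D F
Bb7(#11): Bb D F Ab E
Common to both → D, F.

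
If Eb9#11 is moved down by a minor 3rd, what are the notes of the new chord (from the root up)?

Eb down a minor 3rd → C. New chord: C dominant ninth sharp eleven.
root → C
3rd (major 3rd) → E
5th (perfect 5th) → G
7th (minor 7th) → Bb
9th (major 9th) → D
11th (augmented 11th) → F#

C – E – G – Bb – D – F#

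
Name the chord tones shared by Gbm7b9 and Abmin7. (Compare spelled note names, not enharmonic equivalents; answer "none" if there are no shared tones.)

Gbm7b9 = Gb, Bbb, Db, Fb, Abb.
Abmin7 = Ab, Cb, Eb, Gb.
Shared: Gb.

Gb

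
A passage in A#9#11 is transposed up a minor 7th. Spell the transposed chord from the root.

A# up a minor 7th → G#. New chord: G# dominant ninth sharp eleven.
root → G#
3rd (major 3rd) → B#
5th (perfect 5th) → D#
7th (minor 7th) → F#
9th (major 9th) → A#
11th (augmented 11th) → C##

G#, B#, D#, F#, A#, C##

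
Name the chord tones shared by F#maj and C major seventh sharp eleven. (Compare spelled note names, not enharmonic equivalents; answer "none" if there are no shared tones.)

F#maj = F#, A#, C#.
C major seventh sharp eleven = C, E, G, B, F#.
Shared: F#.

F#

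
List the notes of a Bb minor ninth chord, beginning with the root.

B-flat, D-flat, F, A-flat, C

Bb minor ninth is a minor ninth built on B-flat.
root → B-flat
3rd (minor 3rd) → D-flat
5th (perfect 5th) → F
7th (minor 7th) → A-flat
9th (major 9th) → C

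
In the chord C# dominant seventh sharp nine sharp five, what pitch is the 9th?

D##

Root of C# dominant seventh sharp nine sharp five = C#. The 9th is an augmented 9th: C# up an augmented 9th → D##.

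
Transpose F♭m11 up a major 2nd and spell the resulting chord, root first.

Gb Bbb Db Fb Ab Cb

Fb up a major 2nd → Gb. New chord: Gb minor eleventh.
- root: Gb
- minor 3rd: Bbb
- perfect 5th: Db
- minor 7th: Fb
- major 9th: Ab
- perfect 11th: Cb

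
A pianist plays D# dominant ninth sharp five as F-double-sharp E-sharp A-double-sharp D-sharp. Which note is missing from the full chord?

The full D# dominant ninth sharp five chord is D-sharp, F-double-sharp, A-double-sharp, C-sharp, E-sharp.
Comparing with the voicing, the minor 7th (7th) — C-sharp — is absent.

C-sharp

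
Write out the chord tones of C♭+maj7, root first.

Cb, Eb, G, Bb

C♭+maj7: augmented major seventh on Cb.
Root: Cb
Major 3rd (3rd): Eb
Augmented 5th (5th): G
Major 7th (7th): Bb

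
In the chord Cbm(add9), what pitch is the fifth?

Gb

Cbm(add9) is built on Cb; its 5th is a perfect 5th above the root.
A fifth above C uses the letter G, and the perfect 5th above Cb is Gb.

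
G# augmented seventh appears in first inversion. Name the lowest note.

G# augmented seventh in root position is G-sharp–B-sharp–D-double-sharp–F-sharp.
First inversion places the third in the bass, which is B-sharp.

B-sharp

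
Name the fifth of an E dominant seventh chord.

E dominant seventh is built on E; its 5th is a perfect 5th above the root.
A fifth above E uses the letter B, and the perfect 5th above E is B.

B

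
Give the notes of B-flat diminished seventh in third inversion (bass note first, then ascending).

In root position, B-flat diminished seventh is B-flat–D-flat–F-flat–A-double-flat.
Third inversion puts the seventh (A-double-flat) in the bass.

A-double-flat – B-flat – D-flat – F-flat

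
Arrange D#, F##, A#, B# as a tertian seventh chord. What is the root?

B#

Arranged so that each adjacent pair is a third by letter name: B# – D# – F## – A#.
The bottom of that stack, B#, is the root (this is B# minor seventh).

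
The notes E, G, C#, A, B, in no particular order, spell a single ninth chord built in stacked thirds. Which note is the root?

A

Stacking in thirds gives A – C# – E – G – B, so A is the root — A dominant ninth.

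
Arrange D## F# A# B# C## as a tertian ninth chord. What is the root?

B#

Stacking in thirds gives B# – D## – F# – A# – C##, so B# is the root — B# dominant ninth flat five.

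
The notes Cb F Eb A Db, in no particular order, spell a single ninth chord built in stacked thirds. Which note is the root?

Arranged so that each adjacent pair is a third by letter name: Db – F – A – Cb – Eb.
The bottom of that stack, Db, is the root (this is Db dominant ninth sharp five).

Db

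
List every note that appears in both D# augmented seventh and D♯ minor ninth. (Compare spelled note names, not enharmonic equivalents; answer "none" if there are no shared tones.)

D# augmented seventh: D-sharp F-double-sharp A-double-sharp C-sharp
D♯ minor ninth: D-sharp F-sharp A-sharp C-sharp E-sharp
Common to both → D-sharp, C-sharp.

D-sharp  C-sharp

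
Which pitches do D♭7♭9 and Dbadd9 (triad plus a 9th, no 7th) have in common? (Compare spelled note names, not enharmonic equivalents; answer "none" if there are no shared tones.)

Db F Ab

D♭7♭9 = Db, F, Ab, Cb, Ebb.
Dbadd9 = Db, F, Ab, Eb.
Shared: Db, F, Ab.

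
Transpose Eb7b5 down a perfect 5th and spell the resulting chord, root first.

Transposed root: Eb → Ab (perfect 5th down). So we spell Ab dominant seventh flat five:
- root: Ab
- major 3rd: C
- diminished 5th: Ebb
- minor 7th: Gb

Ab – C – Ebb – Gb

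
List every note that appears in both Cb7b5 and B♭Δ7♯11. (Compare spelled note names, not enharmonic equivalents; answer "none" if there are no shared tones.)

none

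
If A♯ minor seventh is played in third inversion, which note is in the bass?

A♯ minor seventh in root position is A♯–C♯–E♯–G♯.
Third inversion places the seventh in the bass, which is G♯.

G♯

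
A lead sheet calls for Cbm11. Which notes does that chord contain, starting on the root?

Cb  Ebb  Gb  Bbb  Db  Fb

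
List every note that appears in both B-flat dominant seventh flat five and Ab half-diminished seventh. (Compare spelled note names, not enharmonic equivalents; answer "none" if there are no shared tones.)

B-flat dominant seventh flat five = Bb, D, Fb, Ab.
Ab half-diminished seventh = Ab, Cb, Ebb, Gb.
Shared: Ab.

Ab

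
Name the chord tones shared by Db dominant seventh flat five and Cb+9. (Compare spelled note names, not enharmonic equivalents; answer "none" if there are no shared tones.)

Db – Cb

Db dominant seventh flat five: Db F Abb Cb
Cb+9: Cb Eb G Bbb Db
Common to both → Db, Cb.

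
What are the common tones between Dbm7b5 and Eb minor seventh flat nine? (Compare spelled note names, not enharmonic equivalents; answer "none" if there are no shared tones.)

Db  Fb

Dbm7b5 = Db, Fb, Abb, Cb.
Eb minor seventh flat nine = Eb, Gb, Bb, Db, Fb.
Shared: Db, Fb.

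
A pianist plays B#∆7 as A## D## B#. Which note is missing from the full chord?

F##

The full B#∆7 chord is B#, D##, F##, A##.
Comparing with the voicing, the perfect 5th (5th) — F## — is absent.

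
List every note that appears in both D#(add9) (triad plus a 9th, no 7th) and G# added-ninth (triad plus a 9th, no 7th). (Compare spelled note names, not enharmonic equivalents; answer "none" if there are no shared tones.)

D#, A#

D#(add9): D# F## A# E#
G# added-ninth: G# B# D# A#
Common to both → D#, A#.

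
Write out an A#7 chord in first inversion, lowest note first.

C##, E#, G#, A#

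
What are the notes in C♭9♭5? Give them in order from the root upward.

Cb Eb Gbb Bbb Db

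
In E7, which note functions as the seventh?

E7 is built on E; its 7th is a minor 7th above the root.
A seventh above E uses the letter D, and the minor 7th above E is D.

D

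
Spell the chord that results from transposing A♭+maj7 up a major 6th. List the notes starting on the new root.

F  A  C♯  E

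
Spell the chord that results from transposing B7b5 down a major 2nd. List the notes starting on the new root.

A major 2nd down from B is A, so the new chord is A dominant seventh flat five.
root → A
3rd (major 3rd) → C#
5th (diminished 5th) → Eb
7th (minor 7th) → G

A C# Eb G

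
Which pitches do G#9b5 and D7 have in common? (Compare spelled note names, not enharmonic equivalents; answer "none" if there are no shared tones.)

G#9b5 = G♯, B♯, D, F♯, A♯.
D7 = D, F♯, A, C.
Shared: D, F♯.

D, F♯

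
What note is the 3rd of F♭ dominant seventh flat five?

A-flat

Root of F♭ dominant seventh flat five = F-flat. The 3rd is a major 3rd: F-flat up a major 3rd → A-flat.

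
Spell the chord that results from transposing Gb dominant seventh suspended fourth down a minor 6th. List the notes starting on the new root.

Transposed root: Gb → Bb (minor 6th down). So we spell Bb dominant seventh suspended fourth:
Root: Bb
Perfect 4th (4th): Eb
Perfect 5th (5th): F
Minor 7th (7th): Ab

Bb  Eb  F  Ab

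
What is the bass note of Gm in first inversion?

Bb

Gm in root position is G–Bb–D.
First inversion places the third in the bass, which is Bb.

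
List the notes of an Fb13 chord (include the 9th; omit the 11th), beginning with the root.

F♭  A♭  C♭  E𝄫  G♭  D♭

Fb13: dominant thirteenth on F♭.
root → F♭
3rd (major 3rd) → A♭
5th (perfect 5th) → C♭
7th (minor 7th) → E𝄫
9th (major 9th) → G♭
13th (major 13th) → D♭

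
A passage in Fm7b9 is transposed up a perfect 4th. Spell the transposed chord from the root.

Bb Db F Ab Cb

F up a perfect 4th → Bb. New chord: Bb minor seventh flat nine.
- root: Bb
- minor 3rd: Db
- perfect 5th: F
- minor 7th: Ab
- minor 9th: Cb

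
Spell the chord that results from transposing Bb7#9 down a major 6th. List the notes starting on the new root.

Db – F – Ab – Cb – E

Transposed root: Bb → Db (major 6th down). So we spell Db dominant seventh sharp nine:
- root: Db
- major 3rd: F
- perfect 5th: Ab
- minor 7th: Cb
- augmented 9th: E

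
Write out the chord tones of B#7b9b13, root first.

B#7b9b13: dominant seventh flat nine flat thirteen on B♯.
- root: B♯
- major 3rd: D𝄪
- perfect 5th: F𝄪
- minor 7th: A♯
- minor 9th: C♯
- minor 13th: G♯

B♯ D𝄪 F𝄪 A♯ C♯ G♯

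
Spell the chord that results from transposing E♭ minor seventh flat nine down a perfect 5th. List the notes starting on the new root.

A perfect 5th down from E♭ is A♭, so the new chord is A♭ minor seventh flat nine.
A♭ — root
C♭ — minor 3rd
E♭ — perfect 5th
G♭ — minor 7th
B𝄫 — minor 9th

A♭  C♭  E♭  G♭  B𝄫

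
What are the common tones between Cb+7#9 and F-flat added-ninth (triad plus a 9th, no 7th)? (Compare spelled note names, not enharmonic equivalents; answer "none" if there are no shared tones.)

Cb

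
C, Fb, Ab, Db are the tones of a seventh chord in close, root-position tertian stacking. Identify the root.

Db

Stacking in thirds gives Db – Fb – Ab – C, so Db is the root — Db minor-major seventh.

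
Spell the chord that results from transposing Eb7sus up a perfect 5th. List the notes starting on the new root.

Bb – Eb – F – Ab

Eb up a perfect 5th → Bb. New chord: Bb dominant seventh suspended fourth.
- root: Bb
- perfect 4th: Eb
- perfect 5th: F
- minor 7th: Ab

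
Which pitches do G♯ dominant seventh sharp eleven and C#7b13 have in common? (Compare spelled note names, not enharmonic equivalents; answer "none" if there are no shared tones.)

G♯ dominant seventh sharp eleven = G#, B#, D#, F#, C##.
C#7b13 = C#, E#, G#, B, A.
Shared: G#.

G#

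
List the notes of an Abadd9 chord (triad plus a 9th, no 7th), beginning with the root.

A♭, C, E♭, B♭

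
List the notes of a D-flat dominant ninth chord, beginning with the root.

Root D♭, quality dominant ninth:
root → D♭
3rd (major 3rd) → F
5th (perfect 5th) → A♭
7th (minor 7th) → C♭
9th (major 9th) → E♭

D♭, F, A♭, C♭, E♭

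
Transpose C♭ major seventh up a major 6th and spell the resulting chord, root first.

Transposed root: C-flat → A-flat (major 6th up). So we spell A-flat major seventh:
root → A-flat
3rd (major 3rd) → C
5th (perfect 5th) → E-flat
7th (major 7th) → G

A-flat  C  E-flat  G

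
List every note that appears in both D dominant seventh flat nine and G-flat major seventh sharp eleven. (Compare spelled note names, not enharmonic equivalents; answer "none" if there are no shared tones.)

C

D dominant seventh flat nine = D, F-sharp, A, C, E-flat.
G-flat major seventh sharp eleven = G-flat, B-flat, D-flat, F, C.
Shared: C.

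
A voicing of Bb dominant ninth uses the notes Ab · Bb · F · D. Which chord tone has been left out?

The full Bb dominant ninth chord is Bb, D, F, Ab, C.
Comparing with the voicing, the major 9th (9th) — C — is absent.

C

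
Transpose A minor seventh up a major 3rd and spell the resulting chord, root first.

C#, E, G#, B

A up a major 3rd → C#. New chord: C# minor seventh.
C# — root
E — minor 3rd
G# — perfect 5th
B — minor 7th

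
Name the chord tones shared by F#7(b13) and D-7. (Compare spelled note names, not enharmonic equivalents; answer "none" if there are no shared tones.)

F#7(b13) = F#, A#, C#, E, D.
D-7 = D, F, A, C.
Shared: D.

D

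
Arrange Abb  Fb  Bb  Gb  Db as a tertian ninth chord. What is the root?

Stacking in thirds gives Gb – Bb – Db – Fb – Abb, so Gb is the root — Gb dominant seventh flat nine.

Gb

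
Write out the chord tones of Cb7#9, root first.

Cb7#9 is a dominant seventh sharp nine built on C♭.
root → C♭
3rd (major 3rd) → E♭
5th (perfect 5th) → G♭
7th (minor 7th) → B𝄫
9th (augmented 9th) → D

C♭ – E♭ – G♭ – B𝄫 – D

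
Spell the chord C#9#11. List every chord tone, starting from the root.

Root C#, quality dominant ninth sharp eleven:
C# — root
E# — major 3rd
G# — perfect 5th
B — minor 7th
D# — major 9th
F## — augmented 11th

C#, E#, G#, B, D#, F##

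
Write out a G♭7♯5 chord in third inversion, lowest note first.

In root position, G♭7♯5 is Gb–Bb–D–Fb.
Third inversion puts the seventh (Fb) in the bass.

Fb, Gb, Bb, D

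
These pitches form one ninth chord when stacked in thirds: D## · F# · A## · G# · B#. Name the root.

Arranged so that each adjacent pair is a third by letter name: G# – B# – D## – F# – A##.
The bottom of that stack, G#, is the root (this is G# dominant seventh sharp nine sharp five).

G#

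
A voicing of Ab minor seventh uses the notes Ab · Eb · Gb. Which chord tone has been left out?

Ab minor seventh = Ab, Cb, Eb, Gb. The voicing lacks the 3rd (minor 3rd), Cb.

Cb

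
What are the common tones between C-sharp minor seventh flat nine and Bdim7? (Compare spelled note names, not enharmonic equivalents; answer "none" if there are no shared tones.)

B  D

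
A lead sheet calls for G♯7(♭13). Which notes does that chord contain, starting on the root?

G♯ – B♯ – D♯ – F♯ – E

G♯7(♭13): dominant seventh flat thirteen on G♯.
Root: G♯
Major 3rd (3rd): B♯
Perfect 5th (5th): D♯
Minor 7th (7th): F♯
Minor 13th (13th): E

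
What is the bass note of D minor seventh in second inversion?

D minor seventh in root position is D–F–A–C.
Second inversion places the fifth in the bass, which is A.

A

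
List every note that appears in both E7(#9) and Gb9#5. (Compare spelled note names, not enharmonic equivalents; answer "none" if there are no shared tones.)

D

E7(#9) = E, G♯, B, D, F𝄪.
Gb9#5 = G♭, B♭, D, F♭, A♭.
Shared: D.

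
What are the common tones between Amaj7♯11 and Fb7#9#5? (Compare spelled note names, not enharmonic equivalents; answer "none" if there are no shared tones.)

none

Amaj7♯11 = A, C#, E, G#, D#.
Fb7#9#5 = Fb, Ab, C, Ebb, G.
Shared: none.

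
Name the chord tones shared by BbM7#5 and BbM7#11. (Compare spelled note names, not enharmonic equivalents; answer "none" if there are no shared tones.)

BbM7#5 = Bb, D, F#, A.
BbM7#11 = Bb, D, F, A, E.
Shared: Bb, D, A.

Bb  D  A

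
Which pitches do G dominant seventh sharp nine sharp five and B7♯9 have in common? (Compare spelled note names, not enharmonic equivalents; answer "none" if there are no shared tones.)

G dominant seventh sharp nine sharp five = G, B, D#, F, A#.
B7♯9 = B, D#, F#, A, C##.
Shared: B, D#.

B, D#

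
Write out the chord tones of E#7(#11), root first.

E#7(#11): dominant seventh sharp eleven on E#.
root → E#
3rd (major 3rd) → G##
5th (perfect 5th) → B#
7th (minor 7th) → D#
11th (augmented 11th) → A##

E#, G##, B#, D#, A##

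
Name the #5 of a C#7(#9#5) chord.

G##

C#7(#9#5) is built on C#; its 5th is an augmented 5th above the root.
A fifth above C uses the letter G, and the augmented 5th above C# is G##.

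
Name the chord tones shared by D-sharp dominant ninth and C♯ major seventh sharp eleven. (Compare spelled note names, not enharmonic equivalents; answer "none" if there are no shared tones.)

D-sharp dominant ninth = D-sharp, F-double-sharp, A-sharp, C-sharp, E-sharp.
C♯ major seventh sharp eleven = C-sharp, E-sharp, G-sharp, B-sharp, F-double-sharp.
Shared: F-double-sharp, C-sharp, E-sharp.

F-double-sharp – C-sharp – E-sharp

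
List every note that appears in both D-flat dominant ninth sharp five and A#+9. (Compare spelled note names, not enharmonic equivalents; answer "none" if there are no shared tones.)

none

D-flat dominant ninth sharp five: Db F A Cb Eb
A#+9: A# C## E## G# B#
Common to both → none.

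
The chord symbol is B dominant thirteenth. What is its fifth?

B dominant thirteenth is built on B; its 5th is a perfect 5th above the root.
A fifth above B uses the letter F, and the perfect 5th above B is F♯.

F♯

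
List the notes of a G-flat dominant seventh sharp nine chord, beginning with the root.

Root G♭, quality dominant seventh sharp nine:
Root: G♭
Major 3rd (3rd): B♭
Perfect 5th (5th): D♭
Minor 7th (7th): F♭
Augmented 9th (9th): A

G♭ B♭ D♭ F♭ A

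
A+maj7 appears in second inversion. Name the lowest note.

E#

A+maj7 = A–C#–E#–G#. Second inversion → fifth in the bass = E#.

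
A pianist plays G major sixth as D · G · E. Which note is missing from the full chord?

G major sixth = G, B, D, E. The voicing lacks the 3rd (major 3rd), B.

B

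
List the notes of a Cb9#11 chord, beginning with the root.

Root Cb, quality dominant ninth sharp eleven:
Cb — root
Eb — major 3rd
Gb — perfect 5th
Bbb — minor 7th
Db — major 9th
F — augmented 11th

Cb Eb Gb Bbb Db F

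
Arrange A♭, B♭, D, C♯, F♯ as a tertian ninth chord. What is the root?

B♭

Arranged so that each adjacent pair is a third by letter name: B♭ – D – F♯ – A♭ – C♯.
The bottom of that stack, B♭, is the root (this is B♭ dominant seventh sharp nine sharp five).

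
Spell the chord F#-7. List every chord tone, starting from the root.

F♯, A, C♯, E

F#-7 is a minor seventh built on F♯.
root → F♯
3rd (minor 3rd) → A
5th (perfect 5th) → C♯
7th (minor 7th) → E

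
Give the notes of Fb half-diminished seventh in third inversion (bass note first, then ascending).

In root position, Fb half-diminished seventh is Fb–Abb–Cbb–Ebb.
Third inversion puts the seventh (Ebb) in the bass.

Ebb  Fb  Abb  Cbb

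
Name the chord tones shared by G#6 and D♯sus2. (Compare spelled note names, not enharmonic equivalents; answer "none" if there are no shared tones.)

D#, E#

G#6: G# B# D# E#
D♯sus2: D# E# A#
Common to both → D#, E#.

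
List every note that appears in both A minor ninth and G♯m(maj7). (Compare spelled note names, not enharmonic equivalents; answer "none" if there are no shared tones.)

B

A minor ninth = A, C, E, G, B.
G♯m(maj7) = G#, B, D#, F##.
Shared: B.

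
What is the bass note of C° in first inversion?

Eb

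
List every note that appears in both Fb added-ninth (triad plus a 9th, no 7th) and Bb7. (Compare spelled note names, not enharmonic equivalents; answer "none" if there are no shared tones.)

Ab

Fb added-ninth = Fb, Ab, Cb, Gb.
Bb7 = Bb, D, F, Ab.
Shared: Ab.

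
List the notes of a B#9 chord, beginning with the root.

B♯, D𝄪, F𝄪, A♯, C𝄪

Root B♯, quality dominant ninth:
Root: B♯
Major 3rd (3rd): D𝄪
Perfect 5th (5th): F𝄪
Minor 7th (7th): A♯
Major 9th (9th): C𝄪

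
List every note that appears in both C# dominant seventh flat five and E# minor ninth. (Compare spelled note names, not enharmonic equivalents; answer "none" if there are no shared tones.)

E-sharp

C# dominant seventh flat five = C-sharp, E-sharp, G, B.
E# minor ninth = E-sharp, G-sharp, B-sharp, D-sharp, F-double-sharp.
Shared: E-sharp.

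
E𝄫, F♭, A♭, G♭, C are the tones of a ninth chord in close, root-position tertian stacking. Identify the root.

F♭

Arranged so that each adjacent pair is a third by letter name: F♭ – A♭ – C – E𝄫 – G♭.
The bottom of that stack, F♭, is the root (this is F♭ dominant ninth sharp five).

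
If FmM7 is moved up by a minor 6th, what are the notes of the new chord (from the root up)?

Db Fb Ab C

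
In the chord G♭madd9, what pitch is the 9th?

Root of G♭madd9 = Gb. The 9th is a major 9th: Gb up a major 9th → Ab.

Ab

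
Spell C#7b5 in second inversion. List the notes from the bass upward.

In root position, C#7b5 is C♯–E♯–G–B.
Second inversion puts the fifth (G) in the bass.

G, B, C♯, E♯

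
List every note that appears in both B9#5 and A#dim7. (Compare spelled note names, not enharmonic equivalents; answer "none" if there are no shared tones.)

B9#5 = B, D#, F##, A, C#.
A#dim7 = A#, C#, E, G.
Shared: C#.

C#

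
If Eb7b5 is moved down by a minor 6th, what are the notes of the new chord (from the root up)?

G, B, D♭, F

E♭ down a minor 6th → G. New chord: G dominant seventh flat five.
G — root
B — major 3rd
D♭ — diminished 5th
F — minor 7th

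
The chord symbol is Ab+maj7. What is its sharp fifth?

E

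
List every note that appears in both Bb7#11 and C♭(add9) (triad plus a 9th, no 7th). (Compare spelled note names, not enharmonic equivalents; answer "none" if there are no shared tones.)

none

Bb7#11 = Bb, D, F, Ab, E.
C♭(add9) = Cb, Eb, Gb, Db.
Shared: none.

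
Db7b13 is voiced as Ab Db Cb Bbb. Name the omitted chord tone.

F

The full Db7b13 chord is Db, F, Ab, Cb, Bbb.
Comparing with the voicing, the major 3rd (3rd) — F — is absent.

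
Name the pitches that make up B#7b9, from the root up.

Root B#, quality dominant seventh flat nine:
- root: B#
- major 3rd: D##
- perfect 5th: F##
- minor 7th: A#
- minor 9th: C#

B#, D##, F##, A#, C#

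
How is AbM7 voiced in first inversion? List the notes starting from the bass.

C, Eb, G, Ab

AbM7 = Ab–C–Eb–G; first inversion → third (C) lowest.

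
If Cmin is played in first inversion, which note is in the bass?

Eb

Cmin in root position is C–Eb–G.
First inversion places the third in the bass, which is Eb.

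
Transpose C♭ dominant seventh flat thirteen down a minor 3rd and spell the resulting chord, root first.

A-flat – C – E-flat – G-flat – F-flat

C-flat down a minor 3rd → A-flat. New chord: A-flat dominant seventh flat thirteen.
Root: A-flat
Major 3rd (3rd): C
Perfect 5th (5th): E-flat
Minor 7th (7th): G-flat
Minor 13th (13th): F-flat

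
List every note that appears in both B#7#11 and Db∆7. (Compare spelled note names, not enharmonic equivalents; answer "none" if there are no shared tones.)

B#7#11: B# D## F## A# E##
Db∆7: Db F Ab C
Common to both → none.

none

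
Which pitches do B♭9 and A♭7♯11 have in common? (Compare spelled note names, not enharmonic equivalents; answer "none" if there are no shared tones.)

D, Ab, C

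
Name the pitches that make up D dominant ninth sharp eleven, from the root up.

D, F-sharp, A, C, E, G-sharp

D dominant ninth sharp eleven: dominant ninth sharp eleven on D.
Root: D
Major 3rd (3rd): F-sharp
Perfect 5th (5th): A
Minor 7th (7th): C
Major 9th (9th): E
Augmented 11th (11th): G-sharp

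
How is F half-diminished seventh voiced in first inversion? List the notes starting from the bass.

In root position, F half-diminished seventh is F–Ab–Cb–Eb.
First inversion puts the third (Ab) in the bass.

Ab, Cb, Eb, F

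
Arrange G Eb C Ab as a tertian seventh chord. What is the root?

Ab

Stacking in thirds gives Ab – C – Eb – G, so Ab is the root — Ab major seventh.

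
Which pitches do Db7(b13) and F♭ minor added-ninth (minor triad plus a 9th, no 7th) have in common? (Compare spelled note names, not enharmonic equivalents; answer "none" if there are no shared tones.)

Db7(b13) = Db, F, Ab, Cb, Bbb.
F♭ minor added-ninth = Fb, Abb, Cb, Gb.
Shared: Cb.

Cb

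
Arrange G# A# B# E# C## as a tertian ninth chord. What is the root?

A#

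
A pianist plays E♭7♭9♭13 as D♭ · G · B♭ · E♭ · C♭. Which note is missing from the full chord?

F♭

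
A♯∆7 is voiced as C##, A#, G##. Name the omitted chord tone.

The full A♯∆7 chord is A#, C##, E#, G##.
Comparing with the voicing, the perfect 5th (5th) — E# — is absent.

E#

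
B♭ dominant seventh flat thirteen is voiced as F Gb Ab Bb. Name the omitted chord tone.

D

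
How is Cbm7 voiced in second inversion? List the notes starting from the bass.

Gb – Bbb – Cb – Ebb

In root position, Cbm7 is Cb–Ebb–Gb–Bbb.
Second inversion puts the fifth (Gb) in the bass.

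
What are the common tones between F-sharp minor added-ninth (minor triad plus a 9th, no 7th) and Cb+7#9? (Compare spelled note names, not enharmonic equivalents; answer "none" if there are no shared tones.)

F-sharp minor added-ninth = F#, A, C#, G#.
Cb+7#9 = Cb, Eb, G, Bbb, D.
Shared: none.

none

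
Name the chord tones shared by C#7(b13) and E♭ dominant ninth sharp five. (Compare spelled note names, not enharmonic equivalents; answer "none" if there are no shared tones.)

B

C#7(b13) = C#, E#, G#, B, A.
E♭ dominant ninth sharp five = Eb, G, B, Db, F.
Shared: B.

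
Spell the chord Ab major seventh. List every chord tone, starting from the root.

Ab major seventh is a major seventh built on A-flat.
root → A-flat
3rd (major 3rd) → C
5th (perfect 5th) → E-flat
7th (major 7th) → G

A-flat C E-flat G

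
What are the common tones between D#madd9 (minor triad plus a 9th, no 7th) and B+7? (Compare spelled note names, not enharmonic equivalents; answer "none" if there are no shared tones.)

D#madd9 = D#, F#, A#, E#.
B+7 = B, D#, F##, A.
Shared: D#.

D#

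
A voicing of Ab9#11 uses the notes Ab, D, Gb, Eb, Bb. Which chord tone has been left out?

Ab9#11 = Ab, C, Eb, Gb, Bb, D. The voicing lacks the 3rd (major 3rd), C.

C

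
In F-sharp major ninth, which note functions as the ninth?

F-sharp major ninth is built on F-sharp; its 9th is a major 9th above the root.
A second above F uses the letter G, and the major 9th above F-sharp is G-sharp.

G-sharp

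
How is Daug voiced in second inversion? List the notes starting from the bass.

In root position, Daug is D–F#–A#.
Second inversion puts the fifth (A#) in the bass.

A# – D – F#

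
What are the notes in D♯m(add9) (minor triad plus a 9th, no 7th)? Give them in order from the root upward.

D# F# A# E#

D♯m(add9) is a minor added-ninth built on D#.
D# — root
F# — minor 3rd
A# — perfect 5th
E# — major 9th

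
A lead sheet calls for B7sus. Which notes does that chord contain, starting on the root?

B7sus: dominant seventh suspended fourth on B.
B — root
E — perfect 4th
F♯ — perfect 5th
A — minor 7th

B – E – F♯ – A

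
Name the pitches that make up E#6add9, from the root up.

E# G## B# C## F##

E#6add9 is a six-nine built on E#.
E# — root
G## — major 3rd
B# — perfect 5th
C## — major 6th
F## — major 9th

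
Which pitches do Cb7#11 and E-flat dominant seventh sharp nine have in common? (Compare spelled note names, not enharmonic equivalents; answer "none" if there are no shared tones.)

Cb7#11: Cb Eb Gb Bbb F
E-flat dominant seventh sharp nine: Eb G Bb Db F#
Common to both → Eb.

Eb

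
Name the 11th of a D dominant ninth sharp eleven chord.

D dominant ninth sharp eleven is built on D; its 11th is an augmented 11th above the root.
A fourth above D uses the letter G, and the augmented 11th above D is G#.

G#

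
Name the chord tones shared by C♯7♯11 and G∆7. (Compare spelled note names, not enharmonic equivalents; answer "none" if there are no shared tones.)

C♯7♯11 = C#, E#, G#, B, F##.
G∆7 = G, B, D, F#.
Shared: B.

B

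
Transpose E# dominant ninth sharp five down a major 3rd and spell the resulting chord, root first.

C-sharp – E-sharp – G-double-sharp – B – D-sharp

E-sharp down a major 3rd → C-sharp. New chord: C-sharp dominant ninth sharp five.
Root: C-sharp
Major 3rd (3rd): E-sharp
Augmented 5th (5th): G-double-sharp
Minor 7th (7th): B
Major 9th (9th): D-sharp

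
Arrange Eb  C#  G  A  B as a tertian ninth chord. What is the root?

Arranged so that each adjacent pair is a third by letter name: A – C# – Eb – G – B.
The bottom of that stack, A, is the root (this is A dominant ninth flat five).

A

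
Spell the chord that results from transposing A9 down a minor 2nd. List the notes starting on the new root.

G# – B# – D# – F# – A#

A minor 2nd down from A is G#, so the new chord is G# dominant ninth.
G# — root
B# — major 3rd
D# — perfect 5th
F# — minor 7th
A# — major 9th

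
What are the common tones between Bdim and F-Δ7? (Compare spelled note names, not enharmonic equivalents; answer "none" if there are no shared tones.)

F

Bdim = B, D, F.
F-Δ7 = F, Ab, C, E.
Shared: F.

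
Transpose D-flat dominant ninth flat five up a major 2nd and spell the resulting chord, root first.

Eb G Bbb Db F

Transposed root: Db → Eb (major 2nd up). So we spell Eb dominant ninth flat five:
- root: Eb
- major 3rd: G
- diminished 5th: Bbb
- minor 7th: Db
- major 9th: F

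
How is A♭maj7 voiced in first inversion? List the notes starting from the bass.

C E♭ G A♭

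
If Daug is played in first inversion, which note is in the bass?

Daug in root position is D–F♯–A♯.
First inversion places the third in the bass, which is F♯.

F♯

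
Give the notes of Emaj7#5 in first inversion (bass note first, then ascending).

In root position, Emaj7#5 is E–G♯–B♯–D♯.
First inversion puts the third (G♯) in the bass.

G♯  B♯  D♯  E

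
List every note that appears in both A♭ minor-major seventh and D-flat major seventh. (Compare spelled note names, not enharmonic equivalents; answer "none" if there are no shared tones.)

Ab

A♭ minor-major seventh = Ab, Cb, Eb, G.
D-flat major seventh = Db, F, Ab, C.
Shared: Ab.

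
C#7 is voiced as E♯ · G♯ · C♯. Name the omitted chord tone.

C#7 = C♯, E♯, G♯, B. The voicing lacks the 7th (minor 7th), B.

B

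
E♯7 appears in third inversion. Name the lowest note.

D#

E♯7 = E#–G##–B#–D#. Third inversion → seventh in the bass = D#.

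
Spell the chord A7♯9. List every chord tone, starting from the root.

A7♯9 is a dominant seventh sharp nine built on A.
A — root
C♯ — major 3rd
E — perfect 5th
G — minor 7th
B♯ — augmented 9th

A, C♯, E, G, B♯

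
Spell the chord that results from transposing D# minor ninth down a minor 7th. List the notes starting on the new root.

E♯, G♯, B♯, D♯, F𝄪

A minor 7th down from D♯ is E♯, so the new chord is E♯ minor ninth.
root → E♯
3rd (minor 3rd) → G♯
5th (perfect 5th) → B♯
7th (minor 7th) → D♯
9th (major 9th) → F𝄪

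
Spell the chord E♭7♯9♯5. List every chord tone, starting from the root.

Eb, G, B, Db, F#

Root Eb, quality dominant seventh sharp nine sharp five:
Root: Eb
Major 3rd (3rd): G
Augmented 5th (5th): B
Minor 7th (7th): Db
Augmented 9th (9th): F#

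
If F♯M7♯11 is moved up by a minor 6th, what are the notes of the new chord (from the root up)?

D, F♯, A, C♯, G♯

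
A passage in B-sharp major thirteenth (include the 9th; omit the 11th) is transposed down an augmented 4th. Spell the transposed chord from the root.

B-sharp down an augmented 4th → F-sharp. New chord: F-sharp major thirteenth.
root → F-sharp
3rd (major 3rd) → A-sharp
5th (perfect 5th) → C-sharp
7th (major 7th) → E-sharp
9th (major 9th) → G-sharp
13th (major 13th) → D-sharp

F-sharp, A-sharp, C-sharp, E-sharp, G-sharp, D-sharp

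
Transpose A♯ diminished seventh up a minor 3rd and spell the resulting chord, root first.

A minor 3rd up from A# is C#, so the new chord is C# diminished seventh.
- root: C#
- minor 3rd: E
- diminished 5th: G
- diminished 7th: Bb

C# E G Bb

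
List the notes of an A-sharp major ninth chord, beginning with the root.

A-sharp  C-double-sharp  E-sharp  G-double-sharp  B-sharp

A-sharp major ninth: major ninth on A-sharp.
- root: A-sharp
- major 3rd: C-double-sharp
- perfect 5th: E-sharp
- major 7th: G-double-sharp
- major 9th: B-sharp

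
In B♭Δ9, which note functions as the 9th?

B♭Δ9 is built on B♭; its 9th is a major 9th above the root.
A second above B uses the letter C, and the major 9th above B♭ is C.

C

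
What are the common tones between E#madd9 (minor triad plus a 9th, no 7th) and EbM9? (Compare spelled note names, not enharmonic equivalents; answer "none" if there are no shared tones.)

E#madd9: E# G# B# F##
EbM9: Eb G Bb D F
Common to both → none.

none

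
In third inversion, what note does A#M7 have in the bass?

A#M7 = A♯–C𝄪–E♯–G𝄪. Third inversion → seventh in the bass = G𝄪.

G𝄪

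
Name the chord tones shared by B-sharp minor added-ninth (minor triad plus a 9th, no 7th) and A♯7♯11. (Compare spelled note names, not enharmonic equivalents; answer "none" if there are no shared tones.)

B-sharp minor added-ninth: B♯ D♯ F𝄪 C𝄪
A♯7♯11: A♯ C𝄪 E♯ G♯ D𝄪
Common to both → C𝄪.

C𝄪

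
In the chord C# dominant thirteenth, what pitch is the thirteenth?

Root of C# dominant thirteenth = C-sharp. The 13th is a major 13th: C-sharp up a major 13th → A-sharp.

A-sharp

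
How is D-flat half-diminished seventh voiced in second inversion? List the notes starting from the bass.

D-flat half-diminished seventh = D♭–F♭–A𝄫–C♭; second inversion → fifth (A𝄫) lowest.

A𝄫, C♭, D♭, F♭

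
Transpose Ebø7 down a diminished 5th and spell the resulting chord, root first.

A diminished 5th down from Eb is A, so the new chord is A half-diminished seventh.
Root: A
Minor 3rd (3rd): C
Diminished 5th (5th): Eb
Minor 7th (7th): G

A, C, Eb, G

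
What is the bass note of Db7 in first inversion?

Db7 = Db–F–Ab–Cb. First inversion → third in the bass = F.

F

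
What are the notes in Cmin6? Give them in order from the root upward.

C, Eb, G, A

Cmin6: minor sixth on C.
- root: C
- minor 3rd: Eb
- perfect 5th: G
- major 6th: A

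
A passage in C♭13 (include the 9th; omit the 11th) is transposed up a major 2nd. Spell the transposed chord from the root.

Db, F, Ab, Cb, Eb, Bb

Transposed root: Cb → Db (major 2nd up). So we spell Db dominant thirteenth:
Root: Db
Major 3rd (3rd): F
Perfect 5th (5th): Ab
Minor 7th (7th): Cb
Major 9th (9th): Eb
Major 13th (13th): Bb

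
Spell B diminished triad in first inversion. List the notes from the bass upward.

D, F, B

B diminished triad = B–D–F; first inversion → third (D) lowest.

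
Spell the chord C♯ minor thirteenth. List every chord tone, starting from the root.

Root C-sharp, quality minor thirteenth:
Root: C-sharp
Minor 3rd (3rd): E
Perfect 5th (5th): G-sharp
Minor 7th (7th): B
Major 9th (9th): D-sharp
Perfect 11th (11th): F-sharp
Major 13th (13th): A-sharp

C-sharp, E, G-sharp, B, D-sharp, F-sharp, A-sharp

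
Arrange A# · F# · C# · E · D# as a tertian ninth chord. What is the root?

D#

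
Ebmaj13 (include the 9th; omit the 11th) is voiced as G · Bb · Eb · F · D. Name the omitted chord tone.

Ebmaj13 = Eb, G, Bb, D, F, C. The voicing lacks the 13th (major 13th), C.

C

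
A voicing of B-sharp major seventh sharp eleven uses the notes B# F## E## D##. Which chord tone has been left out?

A##

B-sharp major seventh sharp eleven = B#, D##, F##, A##, E##. The voicing lacks the 7th (major 7th), A##.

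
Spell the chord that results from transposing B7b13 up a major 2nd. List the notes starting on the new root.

C# – E# – G# – B – A

B up a major 2nd → C#. New chord: C# dominant seventh flat thirteen.
C# — root
E# — major 3rd
G# — perfect 5th
B — minor 7th
A — minor 13th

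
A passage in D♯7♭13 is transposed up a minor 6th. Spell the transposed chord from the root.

D# up a minor 6th → B. New chord: B dominant seventh flat thirteen.
B — root
D# — major 3rd
F# — perfect 5th
A — minor 7th
G — minor 13th

B  D#  F#  A  G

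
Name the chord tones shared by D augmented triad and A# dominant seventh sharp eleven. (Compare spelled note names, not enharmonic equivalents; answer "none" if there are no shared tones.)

D augmented triad = D, F-sharp, A-sharp.
A# dominant seventh sharp eleven = A-sharp, C-double-sharp, E-sharp, G-sharp, D-double-sharp.
Shared: A-sharp.

A-sharp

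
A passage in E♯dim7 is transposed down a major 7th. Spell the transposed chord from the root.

F♯ – A – C – E♭

E♯ down a major 7th → F♯. New chord: F♯ diminished seventh.
root → F♯
3rd (minor 3rd) → A
5th (diminished 5th) → C
7th (diminished 7th) → E♭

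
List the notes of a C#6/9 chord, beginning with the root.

C#, E#, G#, A#, D#

Root C#, quality six-nine:
- root: C#
- major 3rd: E#
- perfect 5th: G#
- major 6th: A#
- major 9th: D#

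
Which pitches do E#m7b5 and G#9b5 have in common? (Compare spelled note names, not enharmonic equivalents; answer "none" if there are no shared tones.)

G#

E#m7b5 = E#, G#, B, D#.
G#9b5 = G#, B#, D, F#, A#.
Shared: G#.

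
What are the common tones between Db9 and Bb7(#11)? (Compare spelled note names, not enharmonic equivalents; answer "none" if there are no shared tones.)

Db9 = D♭, F, A♭, C♭, E♭.
Bb7(#11) = B♭, D, F, A♭, E.
Shared: F, A♭.

F – A♭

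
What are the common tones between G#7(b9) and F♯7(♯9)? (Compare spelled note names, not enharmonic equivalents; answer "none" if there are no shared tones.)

G#7(b9): G♯ B♯ D♯ F♯ A
F♯7(♯9): F♯ A♯ C♯ E G𝄪
Common to both → F♯.

F♯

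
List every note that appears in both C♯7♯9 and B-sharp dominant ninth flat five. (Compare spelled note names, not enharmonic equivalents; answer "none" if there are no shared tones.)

C♯7♯9 = C♯, E♯, G♯, B, D𝄪.
B-sharp dominant ninth flat five = B♯, D𝄪, F♯, A♯, C𝄪.
Shared: D𝄪.

D𝄪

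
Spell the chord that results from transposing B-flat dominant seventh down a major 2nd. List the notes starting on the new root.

A♭  C  E♭  G♭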